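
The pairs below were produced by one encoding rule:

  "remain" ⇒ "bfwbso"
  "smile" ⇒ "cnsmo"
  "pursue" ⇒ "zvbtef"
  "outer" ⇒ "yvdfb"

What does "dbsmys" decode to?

The shifts repeat in a cycle of length 2: positions 0,1,… shift by +10, +1, then the pattern repeats.
Undoing it on dbsmys: d−10=t, b−1=a, s−10=i, m−1=l, y−10=o, s−1=r.

tailor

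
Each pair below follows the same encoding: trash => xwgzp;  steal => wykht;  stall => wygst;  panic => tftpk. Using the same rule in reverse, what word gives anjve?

widow

In trash: t→x is +4, r→w is +5, a→g is +6, s→z is +7 — the shift increases by 1 each position. Each letter shifts forward by (position + 4), i.e. 4, 5, 6, … — the shift grows by one for each successive letter.
Reversing it on anjve: a−4=w, n−5=i, j−6=d, v−7=o, e−8=w.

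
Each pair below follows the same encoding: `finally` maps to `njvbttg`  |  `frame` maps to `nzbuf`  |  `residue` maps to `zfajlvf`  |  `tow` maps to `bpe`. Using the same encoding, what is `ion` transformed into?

jpv

The shift depends on letter class: consonant f→n is +8, but vowel i→j is +1. Two shifts are in play — +1 for a/e/i/o/u, +8 for every other letter.
On ion: i(vowel)+1=j, o(vowel)+1=p, n(cons)+8=v.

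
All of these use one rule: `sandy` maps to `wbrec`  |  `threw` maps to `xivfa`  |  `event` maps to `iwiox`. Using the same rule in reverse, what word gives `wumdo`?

A repeating key of period 2 is used — shifts +4, +1 over and over.
Reversing it on wumdo: w−4=s, u−1=t, m−4=i, d−1=c, o−4=k.

stick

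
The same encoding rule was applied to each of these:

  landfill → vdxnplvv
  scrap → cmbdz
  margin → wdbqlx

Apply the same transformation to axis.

dhlc

The shift depends on letter class: consonant l→v is +10, but vowel a→d is +3. Vowels shift forward by 3 and consonants shift forward by 10.
For axis: a(vowel)+3=d, x(cons)+10=h, i(vowel)+3=l, s(cons)+10=c.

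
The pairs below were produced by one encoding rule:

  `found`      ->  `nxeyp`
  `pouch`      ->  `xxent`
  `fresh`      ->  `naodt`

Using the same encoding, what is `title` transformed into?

In found: f→n is +8, o→x is +9, u→e is +10, n→y is +11 — the shift increases by 1 each position. Letter i (0-indexed) is shifted by i+8, so successive shifts are 8, 9, 10, ….
Applying it to title: t+8=b, i+9=r, t+10=d, l+11=w, e+12=q.

brdwq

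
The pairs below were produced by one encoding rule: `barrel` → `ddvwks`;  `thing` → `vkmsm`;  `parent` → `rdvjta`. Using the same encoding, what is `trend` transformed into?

vuisj

Each letter shifts forward by (position + 2), i.e. 2, 3, 4, … — the shift grows by one for each successive letter.
Applying it to trend: t+2=v, r+3=u, e+4=i, n+5=s, d+6=j.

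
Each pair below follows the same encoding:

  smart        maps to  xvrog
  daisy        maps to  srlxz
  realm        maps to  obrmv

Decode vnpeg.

s(18)→x(23) and m(12)→v(21) fit y≡9x+17 (mod 26); the inverse of 9 mod 26 is 3. Each letter's alphabet position (a=0..z=25) is mapped through 9·x+17 mod 26 — an affine cipher.
Undoing it on vnpeg: v(21)→3·(21−17)≡12=m; n(13)→3·(13−17)≡14=o; p(15)→3·(15−17)≡20=u; e(4)→3·(4−17)≡13=n; g(6)→3·(6−17)≡19=t (all mod 26).

mount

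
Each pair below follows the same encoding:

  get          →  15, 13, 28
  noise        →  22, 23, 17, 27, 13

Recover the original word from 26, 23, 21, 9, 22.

g is letter #7 and maps to 15: an offset of 8. Each letter is replaced by its alphabet position (a=1..z=26) + 8.
Undoing it on 26, 23, 21, 9, 22: 26→(26−8)÷1=18=r, 23→(23−8)÷1=15=o, 21→(21−8)÷1=13=m, 9→(9−8)÷1=1=a, 22→(22−8)÷1=14=n.

roman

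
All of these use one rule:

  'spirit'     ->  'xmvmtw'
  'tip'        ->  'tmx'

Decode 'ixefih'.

The output letters match the input read backwards, each shifted +4: spirit reversed is tirips. The word is reversed, then every letter is shifted forward by 4.
Reversing it on ixefih: shift back: i−4=e, x−4=t, e−4=a, f−4=b, i−4=e, h−4=d → etabed; then reverse → debate.

debate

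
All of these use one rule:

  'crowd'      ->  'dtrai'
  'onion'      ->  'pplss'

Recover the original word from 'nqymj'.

In crowd: c→d is +1, r→t is +2, o→r is +3, w→a is +4 — the shift increases by 1 each position. Letter i (0-indexed) is shifted by i+1, so successive shifts are 1, 2, 3, ….
Undoing it on nqymj: n−1=m, q−2=o, y−3=v, m−4=i, j−5=e.

movie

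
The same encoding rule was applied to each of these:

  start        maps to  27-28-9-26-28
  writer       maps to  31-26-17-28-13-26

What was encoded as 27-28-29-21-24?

stump

Each letter is replaced by its alphabet position (a=1..z=26) + 8.
Undoing it on 27-28-29-21-24: 27→(27−8)÷1=19=s, 28→(28−8)÷1=20=t, 29→(29−8)÷1=21=u, 21→(21−8)÷1=13=m, 24→(24−8)÷1=16=p.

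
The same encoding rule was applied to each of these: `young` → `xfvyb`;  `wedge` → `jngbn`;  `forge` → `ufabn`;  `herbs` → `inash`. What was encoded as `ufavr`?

Each letter's alphabet position (a=0..z=25) is mapped through 7·x+11 mod 26 — an affine cipher.
Decoding ufavr: u(20)→15·(20−11)≡5=f; f(5)→15·(5−11)≡14=o; a(0)→15·(0−11)≡17=r; v(21)→15·(21−11)≡20=u; r(17)→15·(17−11)≡12=m (all mod 26).

forum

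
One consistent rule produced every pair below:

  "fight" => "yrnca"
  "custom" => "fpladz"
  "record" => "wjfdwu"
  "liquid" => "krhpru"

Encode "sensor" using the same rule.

f(5)→y(24) and i(8)→r(17) fit y≡15x+1 (mod 26); the inverse of 15 mod 26 is 7. This is an affine cipher: with a=0,…,z=25, each position x becomes (15x+1) mod 26.
On sensor: s(18)→15·18+1≡11=l; e(4)→15·4+1≡9=j; n(13)→15·13+1≡14=o; s(18)→15·18+1≡11=l; o(14)→15·14+1≡3=d; r(17)→15·17+1≡22=w (all mod 26).

ljoldw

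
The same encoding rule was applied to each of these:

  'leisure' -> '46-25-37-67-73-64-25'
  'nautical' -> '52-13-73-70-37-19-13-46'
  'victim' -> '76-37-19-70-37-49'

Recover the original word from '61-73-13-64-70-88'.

quartz

l(#12)→46 and e(#5)→25: differences scale by 3, so n = 3·pos + 10. Each letter becomes 3×(its alphabet position, a=1..z=26) + 10.
Undoing it on 61-73-13-64-70-88: 61→(61−10)÷3=17=q, 73→(73−10)÷3=21=u, 13→(13−10)÷3=1=a, 64→(64−10)÷3=18=r, 70→(70−10)÷3=20=t, 88→(88−10)÷3=26=z.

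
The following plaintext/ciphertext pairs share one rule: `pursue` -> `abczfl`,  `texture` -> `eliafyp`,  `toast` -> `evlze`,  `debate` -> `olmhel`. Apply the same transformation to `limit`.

wpxpe

Shifts by position in pursue: pos 0: p→a (+11), pos 1: u→b (+7), pos 2: r→c (+11), pos 3: s→z (+7) — repeating every 2. A repeating key of period 2 is used — shifts +11, +7 over and over.
On limit: l+11=w, i+7=p, m+11=x, i+7=p, t+11=e.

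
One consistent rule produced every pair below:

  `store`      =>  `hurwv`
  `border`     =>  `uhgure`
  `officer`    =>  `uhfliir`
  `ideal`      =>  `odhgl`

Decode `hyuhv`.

serve

The word is reversed, then every letter is shifted forward by 3.
Undoing it on hyuhv: shift back: h−3=e, y−3=v, u−3=r, h−3=e, v−3=s → evres; then reverse → serve.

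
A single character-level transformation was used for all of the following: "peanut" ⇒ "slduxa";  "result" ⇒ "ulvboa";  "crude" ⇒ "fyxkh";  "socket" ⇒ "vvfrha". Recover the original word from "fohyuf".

Shifts by position in peanut: pos 0: p→s (+3), pos 1: e→l (+7), pos 2: a→d (+3), pos 3: n→u (+7) — repeating every 2. It's a Vigenère-style cipher with numeric key [3,7]: position i shifts by key[i mod 2].
Undoing it on fohyuf: f−3=c, o−7=h, h−3=e, y−7=r, u−3=r, f−7=y.

cherry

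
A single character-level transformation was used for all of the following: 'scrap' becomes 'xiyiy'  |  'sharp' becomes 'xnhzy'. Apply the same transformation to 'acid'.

In scrap: s→x is +5, c→i is +6, r→y is +7, a→i is +8 — the shift increases by 1 each position. The shift increases by 1 at each position, starting from +5: 5, 6, 7, ….
For acid: a+5=f, c+6=i, i+7=p, d+8=l.

fipl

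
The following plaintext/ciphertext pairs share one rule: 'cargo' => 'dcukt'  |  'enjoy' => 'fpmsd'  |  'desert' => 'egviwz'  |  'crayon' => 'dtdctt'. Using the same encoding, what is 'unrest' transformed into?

vpuixz

Letter i (0-indexed) is shifted by i+1, so successive shifts are 1, 2, 3, ….
Applying it to unrest: u+1=v, n+2=p, r+3=u, e+4=i, s+5=x, t+6=z.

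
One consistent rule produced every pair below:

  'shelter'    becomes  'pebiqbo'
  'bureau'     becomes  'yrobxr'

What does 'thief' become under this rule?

qefbc

It's a constant shift of +23 (ROT23).
Applying it to thief: t+23=q, h+23=e, i+23=f, e+23=b, f+23=c.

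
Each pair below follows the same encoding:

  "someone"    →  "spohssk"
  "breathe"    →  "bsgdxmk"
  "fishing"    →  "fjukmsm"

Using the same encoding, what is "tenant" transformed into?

tfpdry

In someone: s→s is +0, o→p is +1, m→o is +2, e→h is +3 — the shift increases by 1 each position. Each letter shifts forward by its position index (0, 1, 2, …) — the shift grows by one for each successive letter.
For tenant: t+0=t, e+1=f, n+2=p, a+3=d, n+4=r, t+5=y.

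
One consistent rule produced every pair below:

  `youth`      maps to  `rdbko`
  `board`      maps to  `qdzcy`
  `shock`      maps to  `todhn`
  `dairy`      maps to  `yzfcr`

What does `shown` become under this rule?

y(24)→r(17) and o(14)→d(3) fit y≡17x+25 (mod 26); the inverse of 17 mod 26 is 23. Treating letters as 0–25, the rule is x ↦ 17x + 25 (mod 26).
For shown: s(18)→17·18+25≡19=t; h(7)→17·7+25≡14=o; o(14)→17·14+25≡3=d; w(22)→17·22+25≡9=j; n(13)→17·13+25≡12=m (all mod 26).

todjm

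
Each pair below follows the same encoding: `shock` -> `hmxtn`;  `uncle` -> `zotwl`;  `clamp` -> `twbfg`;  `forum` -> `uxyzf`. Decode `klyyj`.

berry

Treating letters as 0–25, the rule is x ↦ 9x + 1 (mod 26).
Reversing it on klyyj: k(10)→3·(10−1)≡1=b; l(11)→3·(11−1)≡4=e; y(24)→3·(24−1)≡17=r; y(24)→3·(24−1)≡17=r; j(9)→3·(9−1)≡24=y (all mod 26).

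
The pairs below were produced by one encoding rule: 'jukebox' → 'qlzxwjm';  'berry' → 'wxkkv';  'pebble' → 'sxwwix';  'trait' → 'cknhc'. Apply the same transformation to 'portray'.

sjkcknv

j(9)→q(16) and u(20)→l(11) fit y≡9x+13 (mod 26); the inverse of 9 mod 26 is 3. Each letter's alphabet position (a=0..z=25) is mapped through 9·x+13 mod 26 — an affine cipher.
On portray: p(15)→9·15+13≡18=s; o(14)→9·14+13≡9=j; r(17)→9·17+13≡10=k; t(19)→9·19+13≡2=c; r(17)→9·17+13≡10=k; a(0)→9·0+13≡13=n; y(24)→9·24+13≡21=v (all mod 26).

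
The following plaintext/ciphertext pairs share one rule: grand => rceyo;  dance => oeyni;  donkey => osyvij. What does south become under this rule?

dsyes

The shift depends on letter class: consonant g→r is +11, but vowel a→e is +4. Vowels shift forward by 4 and consonants shift forward by 11.
For south: s(cons)+11=d, o(vowel)+4=s, u(vowel)+4=y, t(cons)+11=e, h(cons)+11=s.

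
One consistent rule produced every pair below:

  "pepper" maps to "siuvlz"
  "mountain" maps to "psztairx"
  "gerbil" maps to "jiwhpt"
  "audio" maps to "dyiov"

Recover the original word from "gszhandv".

doubtful

Letter i (0-indexed) is shifted by i+3, so successive shifts are 3, 4, 5, ….
Reversing it on gszhandv: g−3=d, s−4=o, z−5=u, h−6=b, a−7=t, n−8=f, d−9=u, v−10=l.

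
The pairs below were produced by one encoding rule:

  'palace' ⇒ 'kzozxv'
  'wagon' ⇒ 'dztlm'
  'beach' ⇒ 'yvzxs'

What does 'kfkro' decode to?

Each pair mirrors across the alphabet (p↔k, a↔z, l↔o): positions sum to 25. Each letter is replaced by its mirror in the alphabet: a↔z, b↔y, c↔x, and so on (the Atbash cipher).
Undoing it on kfkro: k↔p, f↔u, k↔p, r↔i, o↔l.

pupil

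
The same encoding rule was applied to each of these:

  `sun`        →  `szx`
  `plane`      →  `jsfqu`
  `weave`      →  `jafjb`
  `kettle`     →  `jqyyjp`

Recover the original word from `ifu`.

The output letters match the input read backwards, each shifted +5: sun reversed is nus. Read the word backwards and shift each letter +5.
Reversing it on ifu: shift back: i−5=d, f−5=a, u−5=p → dap; then reverse → pad.

pad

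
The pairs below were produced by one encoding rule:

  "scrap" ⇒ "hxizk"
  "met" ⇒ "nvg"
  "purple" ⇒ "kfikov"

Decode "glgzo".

Letters are reflected about the middle of the alphabet (position → 25−position): Atbash.
Reversing it on glgzo: g↔t, l↔o, g↔t, z↔a, o↔l.

total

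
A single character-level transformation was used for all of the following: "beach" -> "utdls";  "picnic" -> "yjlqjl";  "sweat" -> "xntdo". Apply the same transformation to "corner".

This is an affine cipher: with a=0,…,z=25, each position x becomes (17x+3) mod 26.
Applying it to corner: c(2)→17·2+3≡11=l; o(14)→17·14+3≡7=h; r(17)→17·17+3≡6=g; n(13)→17·13+3≡16=q; e(4)→17·4+3≡19=t; r(17)→17·17+3≡6=g (all mod 26).

lhgqtg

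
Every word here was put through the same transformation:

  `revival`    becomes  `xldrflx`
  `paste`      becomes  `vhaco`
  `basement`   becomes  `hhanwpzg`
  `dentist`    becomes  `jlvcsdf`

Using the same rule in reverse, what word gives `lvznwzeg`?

foremost

In revival: r→x is +6, e→l is +7, v→d is +8, i→r is +9 — the shift increases by 1 each position. Letter i (0-indexed) is shifted by i+6, so successive shifts are 6, 7, 8, ….
Reversing it on lvznwzeg: l−6=f, v−7=o, z−8=r, n−9=e, w−10=m, z−11=o, e−12=s, g−13=t.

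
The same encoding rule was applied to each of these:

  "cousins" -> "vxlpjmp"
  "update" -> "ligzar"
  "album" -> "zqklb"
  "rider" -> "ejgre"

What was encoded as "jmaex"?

intro

c(2)→v(21) and o(14)→x(23) fit y≡11x+25 (mod 26); the inverse of 11 mod 26 is 19. This is an affine cipher: with a=0,…,z=25, each position x becomes (11x+25) mod 26.
Undoing it on jmaex: j(9)→19·(9−25)≡8=i; m(12)→19·(12−25)≡13=n; a(0)→19·(0−25)≡19=t; e(4)→19·(4−25)≡17=r; x(23)→19·(23−25)≡14=o (all mod 26).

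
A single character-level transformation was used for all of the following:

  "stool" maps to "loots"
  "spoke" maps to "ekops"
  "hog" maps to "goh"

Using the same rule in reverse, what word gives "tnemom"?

The output letters match the input read backwards: stool reversed is loots. It's just the letters in reverse order.
Reversing it on tnemom: then reverse → moment.

moment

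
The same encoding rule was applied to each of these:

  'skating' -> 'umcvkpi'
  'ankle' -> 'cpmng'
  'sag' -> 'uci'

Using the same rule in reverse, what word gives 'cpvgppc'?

Compare letters: s→u is +2, k→m is +2, a→c is +2 — a constant shift. Every letter moves 2 places later in the alphabet, wrapping around z→a.
Reversing it on cpvgppc: c−2=a, p−2=n, v−2=t, g−2=e, p−2=n, p−2=n, c−2=a.

antenna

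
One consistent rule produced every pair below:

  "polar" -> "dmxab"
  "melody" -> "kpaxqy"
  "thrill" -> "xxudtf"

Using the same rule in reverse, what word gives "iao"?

The output letters match the input read backwards, each shifted +12: polar reversed is ralop. The word is reversed, then every letter is shifted forward by 12.
Reversing it on iao: shift back: i−12=w, a−12=o, o−12=c → woc; then reverse → cow.

cow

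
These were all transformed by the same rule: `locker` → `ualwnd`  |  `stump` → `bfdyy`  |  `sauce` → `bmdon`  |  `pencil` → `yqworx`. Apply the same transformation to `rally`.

amuxh

A repeating key of period 2 is used — shifts +9, +12 over and over.
On rally: r+9=a, a+12=m, l+9=u, l+12=x, y+9=h.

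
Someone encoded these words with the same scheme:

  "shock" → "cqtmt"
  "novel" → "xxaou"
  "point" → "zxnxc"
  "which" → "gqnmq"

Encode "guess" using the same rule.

Shifts by position in shock: pos 0: s→c (+10), pos 1: h→q (+9), pos 2: o→t (+5), pos 3: c→m (+10), pos 4: k→t (+9) — repeating every 3. A repeating key of period 3 is used — shifts +10, +9, +5 over and over.
On guess: g+10=q, u+9=d, e+5=j, s+10=c, s+9=b.

qdjcb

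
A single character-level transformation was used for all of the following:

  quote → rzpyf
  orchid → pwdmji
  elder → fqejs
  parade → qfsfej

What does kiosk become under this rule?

lnpxl

The shifts repeat in a cycle of length 2: positions 0,1,… shift by +1, +5, then the pattern repeats.
For kiosk: k+1=l, i+5=n, o+1=p, s+5=x, k+1=l.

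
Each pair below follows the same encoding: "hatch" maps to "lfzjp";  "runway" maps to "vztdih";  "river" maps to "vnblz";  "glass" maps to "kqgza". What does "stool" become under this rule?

wyuvt

In hatch: h→l is +4, a→f is +5, t→z is +6, c→j is +7 — the shift increases by 1 each position. Each letter shifts forward by (position + 4), i.e. 4, 5, 6, … — the shift grows by one for each successive letter.
On stool: s+4=w, t+5=y, o+6=u, o+7=v, l+8=t.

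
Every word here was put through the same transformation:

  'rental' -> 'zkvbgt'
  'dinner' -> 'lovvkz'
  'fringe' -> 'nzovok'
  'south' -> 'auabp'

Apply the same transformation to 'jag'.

The shift depends on letter class: consonant r→z is +8, but vowel e→k is +6. The rule splits by letter class: vowels +6, consonants +8.
Applying it to jag: j(cons)+8=r, a(vowel)+6=g, g(cons)+8=o.

rgo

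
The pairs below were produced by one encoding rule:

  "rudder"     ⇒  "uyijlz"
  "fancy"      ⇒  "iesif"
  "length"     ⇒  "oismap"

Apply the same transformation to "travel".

wvfblt

The shift increases by 1 at each position, starting from +3: 3, 4, 5, ….
On travel: t+3=w, r+4=v, a+5=f, v+6=b, e+7=l, l+8=t.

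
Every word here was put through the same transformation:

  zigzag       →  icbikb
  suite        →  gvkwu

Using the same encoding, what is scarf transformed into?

htceu

The output letters match the input read backwards, each shifted +2: zigzag reversed is gazgiz. Two steps: reverse the string, then apply a Caesar shift of +2.
Applying it to scarf: reverse → fracs; then shift: f+2=h, r+2=t, a+2=c, c+2=e, s+2=u.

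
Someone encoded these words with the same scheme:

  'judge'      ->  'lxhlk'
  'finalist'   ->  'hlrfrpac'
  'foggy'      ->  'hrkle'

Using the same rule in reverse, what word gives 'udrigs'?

In judge: j→l is +2, u→x is +3, d→h is +4, g→l is +5 — the shift increases by 1 each position. Letter i (0-indexed) is shifted by i+2, so successive shifts are 2, 3, 4, ….
Undoing it on udrigs: u−2=s, d−3=a, r−4=n, i−5=d, g−6=a, s−7=l.

sandal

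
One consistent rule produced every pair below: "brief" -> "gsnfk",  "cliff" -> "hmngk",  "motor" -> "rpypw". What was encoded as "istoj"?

drone

Shifts by position in brief: pos 0: b→g (+5), pos 1: r→s (+1), pos 2: i→n (+5), pos 3: e→f (+1) — repeating every 2. A repeating key of period 2 is used — shifts +5, +1 over and over.
Decoding istoj: i−5=d, s−1=r, t−5=o, o−1=n, j−5=e.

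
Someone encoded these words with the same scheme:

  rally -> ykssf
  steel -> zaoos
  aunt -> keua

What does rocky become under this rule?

yyjrf

The shift depends on letter class: consonant r→y is +7, but vowel a→k is +10. Two shifts are in play — +10 for a/e/i/o/u, +7 for every other letter.
For rocky: r(cons)+7=y, o(vowel)+10=y, c(cons)+7=j, k(cons)+7=r, y(cons)+7=f.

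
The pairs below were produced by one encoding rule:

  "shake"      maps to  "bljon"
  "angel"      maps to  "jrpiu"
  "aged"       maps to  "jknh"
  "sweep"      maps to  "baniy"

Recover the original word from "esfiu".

vowel

The shifts repeat in a cycle of length 2: positions 0,1,… shift by +9, +4, then the pattern repeats.
Reversing it on esfiu: e−9=v, s−4=o, f−9=w, i−4=e, u−9=l.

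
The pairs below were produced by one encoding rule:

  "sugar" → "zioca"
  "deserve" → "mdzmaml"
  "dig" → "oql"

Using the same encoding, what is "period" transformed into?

The output letters match the input read backwards, each shifted +8: sugar reversed is ragus. Read the word backwards and shift each letter +8.
For period: reverse → doirep; then shift: d+8=l, o+8=w, i+8=q, r+8=z, e+8=m, p+8=x.

lwqzmx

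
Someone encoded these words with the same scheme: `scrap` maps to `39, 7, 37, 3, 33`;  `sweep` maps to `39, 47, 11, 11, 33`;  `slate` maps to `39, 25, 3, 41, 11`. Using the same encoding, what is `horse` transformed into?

17, 31, 37, 39, 11

s(#19)→39 and c(#3)→7: differences scale by 2, so n = 2·pos + 1. Each letter becomes 2×(its alphabet position, a=1..z=26) + 1.
For horse: h=8→17, o=15→31, r=18→37, s=19→39, e=5→11.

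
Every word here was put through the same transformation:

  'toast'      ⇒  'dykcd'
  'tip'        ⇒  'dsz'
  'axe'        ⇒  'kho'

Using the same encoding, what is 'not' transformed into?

Compare letters: t→d is +10, o→y is +10, a→k is +10 — a constant shift. Every letter moves 10 places later in the alphabet, wrapping around z→a.
Applying it to not: n+10=x, o+10=y, t+10=d.

xyd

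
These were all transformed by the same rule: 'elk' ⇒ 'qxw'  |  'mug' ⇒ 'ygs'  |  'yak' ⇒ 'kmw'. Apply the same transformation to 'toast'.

Compare letters: e→q is +12, l→x is +12, k→w is +12 — a constant shift. Each letter is shifted forward by 12 in the alphabet (a Caesar shift of +12).
For toast: t+12=f, o+12=a, a+12=m, s+12=e, t+12=f.

famef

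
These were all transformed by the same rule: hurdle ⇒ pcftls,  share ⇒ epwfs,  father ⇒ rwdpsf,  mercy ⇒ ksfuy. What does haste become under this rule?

pweds

h(7)→p(15) and u(20)→c(2) fit y≡25x+22 (mod 26); the inverse of 25 mod 26 is 25. This is an affine cipher: with a=0,…,z=25, each position x becomes (25x+22) mod 26.
For haste: h(7)→25·7+22≡15=p; a(0)→25·0+22≡22=w; s(18)→25·18+22≡4=e; t(19)→25·19+22≡3=d; e(4)→25·4+22≡18=s (all mod 26).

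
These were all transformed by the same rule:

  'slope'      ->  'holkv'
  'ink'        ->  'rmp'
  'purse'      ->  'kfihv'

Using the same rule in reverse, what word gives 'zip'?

Each pair mirrors across the alphabet (s↔h, l↔o, o↔l): positions sum to 25. Each letter is replaced by its mirror in the alphabet: a↔z, b↔y, c↔x, and so on (the Atbash cipher).
Reversing it on zip: z↔a, i↔r, p↔k.

ark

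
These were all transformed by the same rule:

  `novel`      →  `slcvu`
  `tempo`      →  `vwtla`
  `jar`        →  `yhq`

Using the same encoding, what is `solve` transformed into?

Two steps: reverse the string, then apply a Caesar shift of +7.
For solve: reverse → evlos; then shift: e+7=l, v+7=c, l+7=s, o+7=v, s+7=z.

lcsvz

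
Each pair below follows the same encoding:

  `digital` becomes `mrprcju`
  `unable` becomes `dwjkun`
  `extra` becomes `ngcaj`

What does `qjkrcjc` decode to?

habitat

Compare letters: d→m is +9, i→r is +9, g→p is +9 — a constant shift. Each letter is shifted forward by 9 in the alphabet (a Caesar shift of +9).
Undoing it on qjkrcjc: q−9=h, j−9=a, k−9=b, r−9=i, c−9=t, j−9=a, c−9=t.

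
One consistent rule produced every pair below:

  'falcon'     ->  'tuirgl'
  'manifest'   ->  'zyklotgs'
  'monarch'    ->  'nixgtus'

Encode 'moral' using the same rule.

The output letters match the input read backwards, each shifted +6: falcon reversed is noclaf. Read the word backwards and shift each letter +6.
For moral: reverse → larom; then shift: l+6=r, a+6=g, r+6=x, o+6=u, m+6=s.

rgxus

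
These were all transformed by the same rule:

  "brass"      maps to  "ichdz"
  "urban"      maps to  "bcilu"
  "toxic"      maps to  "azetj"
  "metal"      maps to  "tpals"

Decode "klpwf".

It's a Vigenère-style cipher with numeric key [7,11]: position i shifts by key[i mod 2].
Reversing it on klpwf: k−7=d, l−11=a, p−7=i, w−11=l, f−7=y.

daily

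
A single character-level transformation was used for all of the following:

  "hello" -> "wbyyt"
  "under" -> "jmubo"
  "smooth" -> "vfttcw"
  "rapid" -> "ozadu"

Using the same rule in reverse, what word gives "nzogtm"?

carbon

Each letter's alphabet position (a=0..z=25) is mapped through 7·x+25 mod 26 — an affine cipher.
Decoding nzogtm: n(13)→15·(13−25)≡2=c; z(25)→15·(25−25)≡0=a; o(14)→15·(14−25)≡17=r; g(6)→15·(6−25)≡1=b; t(19)→15·(19−25)≡14=o; m(12)→15·(12−25)≡13=n (all mod 26).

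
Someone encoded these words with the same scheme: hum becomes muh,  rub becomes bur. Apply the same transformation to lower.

The word is simply reversed.
For lower: reverse → rewol.

rewol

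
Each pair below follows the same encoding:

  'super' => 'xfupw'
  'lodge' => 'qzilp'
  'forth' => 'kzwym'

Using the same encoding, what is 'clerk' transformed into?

Vowels shift forward by 11 and consonants shift forward by 5.
Applying it to clerk: c(cons)+5=h, l(cons)+5=q, e(vowel)+11=p, r(cons)+5=w, k(cons)+5=p.

hqpwp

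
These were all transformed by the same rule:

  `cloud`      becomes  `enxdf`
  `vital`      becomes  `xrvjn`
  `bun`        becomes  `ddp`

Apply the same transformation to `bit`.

Two shifts are in play — +9 for a/e/i/o/u, +2 for every other letter.
On bit: b(cons)+2=d, i(vowel)+9=r, t(cons)+2=v.

drv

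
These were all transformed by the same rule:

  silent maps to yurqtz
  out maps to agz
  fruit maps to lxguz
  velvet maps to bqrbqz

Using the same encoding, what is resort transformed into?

xqyaxz

Two shifts are in play — +12 for a/e/i/o/u, +6 for every other letter.
Applying it to resort: r(cons)+6=x, e(vowel)+12=q, s(cons)+6=y, o(vowel)+12=a, r(cons)+6=x, t(cons)+6=z.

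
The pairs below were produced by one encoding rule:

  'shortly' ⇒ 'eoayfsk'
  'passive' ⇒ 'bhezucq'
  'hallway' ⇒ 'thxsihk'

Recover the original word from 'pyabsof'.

Shifts by position in shortly: pos 0: s→e (+12), pos 1: h→o (+7), pos 2: o→a (+12), pos 3: r→y (+7) — repeating every 2. A repeating key of period 2 is used — shifts +12, +7 over and over.
Reversing it on pyabsof: p−12=d, y−7=r, a−12=o, b−7=u, s−12=g, o−7=h, f−12=t.

drought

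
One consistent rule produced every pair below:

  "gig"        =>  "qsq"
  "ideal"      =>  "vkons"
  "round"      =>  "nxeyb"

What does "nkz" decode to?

The output letters match the input read backwards, each shifted +10: gig reversed is gig. The word is reversed, then every letter is shifted forward by 10.
Undoing it on nkz: shift back: n−10=d, k−10=a, z−10=p → dap; then reverse → pad.

pad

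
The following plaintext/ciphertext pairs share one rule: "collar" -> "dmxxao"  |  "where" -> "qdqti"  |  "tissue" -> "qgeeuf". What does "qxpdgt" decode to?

hurdle

The output letters match the input read backwards, each shifted +12: collar reversed is ralloc. The word is reversed, then every letter is shifted forward by 12.
Decoding qxpdgt: shift back: q−12=e, x−12=l, p−12=d, d−12=r, g−12=u, t−12=h → eldruh; then reverse → hurdle.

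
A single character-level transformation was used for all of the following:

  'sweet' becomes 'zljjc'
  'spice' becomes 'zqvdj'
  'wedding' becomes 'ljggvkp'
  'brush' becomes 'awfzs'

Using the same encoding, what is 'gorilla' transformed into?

pnwveex

s(18)→z(25) and w(22)→l(11) fit y≡3x+23 (mod 26); the inverse of 3 mod 26 is 9. This is an affine cipher: with a=0,…,z=25, each position x becomes (3x+23) mod 26.
On gorilla: g(6)→3·6+23≡15=p; o(14)→3·14+23≡13=n; r(17)→3·17+23≡22=w; i(8)→3·8+23≡21=v; l(11)→3·11+23≡4=e; l(11)→3·11+23≡4=e; a(0)→3·0+23≡23=x (all mod 26).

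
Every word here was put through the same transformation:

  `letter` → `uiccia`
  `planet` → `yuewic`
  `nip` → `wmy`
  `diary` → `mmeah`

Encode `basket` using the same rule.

kebtic

The shift depends on letter class: consonant l→u is +9, but vowel e→i is +4. Two shifts are in play — +4 for a/e/i/o/u, +9 for every other letter.
For basket: b(cons)+9=k, a(vowel)+4=e, s(cons)+9=b, k(cons)+9=t, e(vowel)+4=i, t(cons)+9=c.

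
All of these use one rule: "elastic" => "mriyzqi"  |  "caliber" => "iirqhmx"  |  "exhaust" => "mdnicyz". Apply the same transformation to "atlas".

Two shifts are in play — +8 for a/e/i/o/u, +6 for every other letter.
For atlas: a(vowel)+8=i, t(cons)+6=z, l(cons)+6=r, a(vowel)+8=i, s(cons)+6=y.

izriy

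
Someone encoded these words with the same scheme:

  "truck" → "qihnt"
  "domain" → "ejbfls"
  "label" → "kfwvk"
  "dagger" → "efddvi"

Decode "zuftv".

shake

t(19)→q(16) and r(17)→i(8) fit y≡17x+5 (mod 26); the inverse of 17 mod 26 is 23. Treating letters as 0–25, the rule is x ↦ 17x + 5 (mod 26).
Undoing it on zuftv: z(25)→23·(25−5)≡18=s; u(20)→23·(20−5)≡7=h; f(5)→23·(5−5)≡0=a; t(19)→23·(19−5)≡10=k; v(21)→23·(21−5)≡4=e (all mod 26).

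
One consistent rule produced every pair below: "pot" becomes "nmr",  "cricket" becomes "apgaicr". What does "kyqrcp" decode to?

It's a constant shift of +24 (ROT24).
Undoing it on kyqrcp: k−24=m, y−24=a, q−24=s, r−24=t, c−24=e, p−24=r.

master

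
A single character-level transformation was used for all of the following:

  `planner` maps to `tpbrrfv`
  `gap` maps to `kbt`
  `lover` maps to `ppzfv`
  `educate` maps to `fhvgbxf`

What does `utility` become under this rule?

vxjpjxc

Vowels shift forward by 1 and consonants shift forward by 4.
For utility: u(vowel)+1=v, t(cons)+4=x, i(vowel)+1=j, l(cons)+4=p, i(vowel)+1=j, t(cons)+4=x, y(cons)+4=c.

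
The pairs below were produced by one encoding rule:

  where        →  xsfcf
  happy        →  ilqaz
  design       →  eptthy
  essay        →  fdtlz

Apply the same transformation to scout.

Shifts by position in where: pos 0: w→x (+1), pos 1: h→s (+11), pos 2: e→f (+1), pos 3: r→c (+11) — repeating every 2. The shifts repeat in a cycle of length 2: positions 0,1,… shift by +1, +11, then the pattern repeats.
On scout: s+1=t, c+11=n, o+1=p, u+11=f, t+1=u.

tnpfu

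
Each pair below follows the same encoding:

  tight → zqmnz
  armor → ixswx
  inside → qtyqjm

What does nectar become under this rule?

The shift depends on letter class: consonant t→z is +6, but vowel i→q is +8. Vowels shift forward by 8 and consonants shift forward by 6.
On nectar: n(cons)+6=t, e(vowel)+8=m, c(cons)+6=i, t(cons)+6=z, a(vowel)+8=i, r(cons)+6=x.

tmizix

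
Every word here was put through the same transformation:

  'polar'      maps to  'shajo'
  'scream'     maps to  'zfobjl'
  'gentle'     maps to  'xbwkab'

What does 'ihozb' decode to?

horse

p(15)→s(18) and o(14)→h(7) fit y≡11x+9 (mod 26); the inverse of 11 mod 26 is 19. Each letter's alphabet position (a=0..z=25) is mapped through 11·x+9 mod 26 — an affine cipher.
Undoing it on ihozb: i(8)→19·(8−9)≡7=h; h(7)→19·(7−9)≡14=o; o(14)→19·(14−9)≡17=r; z(25)→19·(25−9)≡18=s; b(1)→19·(1−9)≡4=e (all mod 26).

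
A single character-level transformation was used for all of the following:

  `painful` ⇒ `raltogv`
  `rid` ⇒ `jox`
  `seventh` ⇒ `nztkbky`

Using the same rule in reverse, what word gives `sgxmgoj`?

diagram

The output letters match the input read backwards, each shifted +6: painful reversed is lufniap. Read the word backwards and shift each letter +6.
Decoding sgxmgoj: shift back: s−6=m, g−6=a, x−6=r, m−6=g, g−6=a, o−6=i, j−6=d → margaid; then reverse → diagram.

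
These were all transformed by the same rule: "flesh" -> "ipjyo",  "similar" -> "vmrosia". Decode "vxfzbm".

In flesh: f→i is +3, l→p is +4, e→j is +5, s→y is +6 — the shift increases by 1 each position. The shift increases by 1 at each position, starting from +3: 3, 4, 5, ….
Undoing it on vxfzbm: v−3=s, x−4=t, f−5=a, z−6=t, b−7=u, m−8=e.

statue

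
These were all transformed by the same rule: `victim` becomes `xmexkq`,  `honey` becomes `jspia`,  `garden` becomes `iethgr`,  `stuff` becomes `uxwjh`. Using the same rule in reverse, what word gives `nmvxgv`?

It's a Vigenère-style cipher with numeric key [2,4]: position i shifts by key[i mod 2].
Reversing it on nmvxgv: n−2=l, m−4=i, v−2=t, x−4=t, g−2=e, v−4=r.

litter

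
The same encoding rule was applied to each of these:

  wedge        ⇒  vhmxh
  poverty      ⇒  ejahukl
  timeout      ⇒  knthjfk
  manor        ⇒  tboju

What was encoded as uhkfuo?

return

Treating letters as 0–25, the rule is x ↦ 21x + 1 (mod 26).
Undoing it on uhkfuo: u(20)→5·(20−1)≡17=r; h(7)→5·(7−1)≡4=e; k(10)→5·(10−1)≡19=t; f(5)→5·(5−1)≡20=u; u(20)→5·(20−1)≡17=r; o(14)→5·(14−1)≡13=n (all mod 26).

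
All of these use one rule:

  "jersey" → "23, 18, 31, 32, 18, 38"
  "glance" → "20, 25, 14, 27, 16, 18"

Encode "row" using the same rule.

31, 28, 36

j is letter #10 and maps to 23: an offset of 13. Each letter is replaced by its alphabet position (a=1..z=26) + 13.
Applying it to row: r=18→31, o=15→28, w=23→36.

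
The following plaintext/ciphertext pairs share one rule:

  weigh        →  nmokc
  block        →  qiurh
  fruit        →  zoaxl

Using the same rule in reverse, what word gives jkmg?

aged

Read the word backwards and shift each letter +6.
Decoding jkmg: shift back: j−6=d, k−6=e, m−6=g, g−6=a → dega; then reverse → aged.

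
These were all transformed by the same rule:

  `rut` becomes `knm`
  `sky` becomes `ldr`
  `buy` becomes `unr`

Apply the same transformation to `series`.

This is a Caesar cipher with shift 19.
On series: s+19=l, e+19=x, r+19=k, i+19=b, e+19=x, s+19=l.

lxkbxl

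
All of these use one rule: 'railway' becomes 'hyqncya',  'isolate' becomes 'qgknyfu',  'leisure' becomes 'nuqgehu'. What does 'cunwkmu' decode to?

welcome

r(17)→h(7) and a(0)→y(24) fit y≡25x+24 (mod 26); the inverse of 25 mod 26 is 25. Treating letters as 0–25, the rule is x ↦ 25x + 24 (mod 26).
Decoding cunwkmu: c(2)→25·(2−24)≡22=w; u(20)→25·(20−24)≡4=e; n(13)→25·(13−24)≡11=l; w(22)→25·(22−24)≡2=c; k(10)→25·(10−24)≡14=o; m(12)→25·(12−24)≡12=m; u(20)→25·(20−24)≡4=e (all mod 26).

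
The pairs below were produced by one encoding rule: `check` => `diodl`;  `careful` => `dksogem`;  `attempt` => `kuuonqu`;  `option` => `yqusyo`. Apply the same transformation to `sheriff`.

tiossgg

The shift depends on letter class: consonant c→d is +1, but vowel e→o is +10. Vowels shift forward by 10 and consonants shift forward by 1.
For sheriff: s(cons)+1=t, h(cons)+1=i, e(vowel)+10=o, r(cons)+1=s, i(vowel)+10=s, f(cons)+1=g, f(cons)+1=g.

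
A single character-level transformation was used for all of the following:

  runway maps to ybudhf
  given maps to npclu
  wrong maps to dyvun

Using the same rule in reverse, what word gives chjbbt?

vacuum

Compare letters: r→y is +7, u→b is +7, n→u is +7 — a constant shift. This is a Caesar cipher with shift 7.
Reversing it on chjbbt: c−7=v, h−7=a, j−7=c, b−7=u, b−7=u, t−7=m.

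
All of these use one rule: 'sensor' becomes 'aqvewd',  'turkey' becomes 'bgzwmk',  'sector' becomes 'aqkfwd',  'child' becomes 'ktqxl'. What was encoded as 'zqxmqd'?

Shifts by position in sensor: pos 0: s→a (+8), pos 1: e→q (+12), pos 2: n→v (+8), pos 3: s→e (+12) — repeating every 2. A repeating key of period 2 is used — shifts +8, +12 over and over.
Decoding zqxmqd: z−8=r, q−12=e, x−8=p, m−12=a, q−8=i, d−12=r.

repair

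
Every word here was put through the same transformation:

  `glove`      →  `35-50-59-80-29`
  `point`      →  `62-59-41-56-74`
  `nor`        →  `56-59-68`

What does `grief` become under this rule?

35-68-41-29-32

g(#7)→35 and l(#12)→50: differences scale by 3, so n = 3·pos + 14. The formula is n = 3×(alphabet index, a=1) + 14.
On grief: g=7→35, r=18→68, i=9→41, e=5→29, f=6→32.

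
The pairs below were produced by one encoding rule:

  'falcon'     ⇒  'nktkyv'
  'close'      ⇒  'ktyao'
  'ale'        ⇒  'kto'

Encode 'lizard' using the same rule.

tshkzl

The shift depends on letter class: consonant f→n is +8, but vowel a→k is +10. Two shifts are in play — +10 for a/e/i/o/u, +8 for every other letter.
Applying it to lizard: l(cons)+8=t, i(vowel)+10=s, z(cons)+8=h, a(vowel)+10=k, r(cons)+8=z, d(cons)+8=l.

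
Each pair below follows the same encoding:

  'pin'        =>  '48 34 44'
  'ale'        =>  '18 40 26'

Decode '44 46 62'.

p(#16)→48 and i(#9)→34: differences scale by 2, so n = 2·pos + 16. With a=1..z=26, the number is 2·pos + 16.
Undoing it on 44 46 62: 44→(44−16)÷2=14=n, 46→(46−16)÷2=15=o, 62→(62−16)÷2=23=w.

now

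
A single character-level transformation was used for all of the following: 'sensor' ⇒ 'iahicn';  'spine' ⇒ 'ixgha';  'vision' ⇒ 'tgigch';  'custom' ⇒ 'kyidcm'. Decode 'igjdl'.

sixth

This is an affine cipher: with a=0,…,z=25, each position x becomes (21x+20) mod 26.
Reversing it on igjdl: i(8)→5·(8−20)≡18=s; g(6)→5·(6−20)≡8=i; j(9)→5·(9−20)≡23=x; d(3)→5·(3−20)≡19=t; l(11)→5·(11−20)≡7=h (all mod 26).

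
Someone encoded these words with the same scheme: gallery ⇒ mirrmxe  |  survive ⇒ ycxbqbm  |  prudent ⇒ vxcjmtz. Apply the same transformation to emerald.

The shift depends on letter class: consonant g→m is +6, but vowel a→i is +8. Two shifts are in play — +8 for a/e/i/o/u, +6 for every other letter.
Applying it to emerald: e(vowel)+8=m, m(cons)+6=s, e(vowel)+8=m, r(cons)+6=x, a(vowel)+8=i, l(cons)+6=r, d(cons)+6=j.

msmxirj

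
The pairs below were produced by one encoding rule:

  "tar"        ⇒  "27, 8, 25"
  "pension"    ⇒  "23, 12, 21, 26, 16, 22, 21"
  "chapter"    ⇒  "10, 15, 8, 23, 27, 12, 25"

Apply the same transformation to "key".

18, 12, 32

t is letter #20 and maps to 27: an offset of 7. Each letter is replaced by its alphabet position (a=1..z=26) + 7.
Applying it to key: k=11→18, e=5→12, y=25→32.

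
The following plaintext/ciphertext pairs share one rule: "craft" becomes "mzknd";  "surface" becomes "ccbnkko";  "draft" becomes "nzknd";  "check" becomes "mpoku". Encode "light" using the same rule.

It's a Vigenère-style cipher with numeric key [10,8]: position i shifts by key[i mod 2].
For light: l+10=v, i+8=q, g+10=q, h+8=p, t+10=d.

vqqpd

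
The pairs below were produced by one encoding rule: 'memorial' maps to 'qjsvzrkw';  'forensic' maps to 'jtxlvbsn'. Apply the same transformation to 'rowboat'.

In memorial: m→q is +4, e→j is +5, m→s is +6, o→v is +7 — the shift increases by 1 each position. Letter i (0-indexed) is shifted by i+4, so successive shifts are 4, 5, 6, ….
On rowboat: r+4=v, o+5=t, w+6=c, b+7=i, o+8=w, a+9=j, t+10=d.

vtciwjd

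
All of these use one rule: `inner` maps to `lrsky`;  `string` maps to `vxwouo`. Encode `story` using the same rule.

vxtxf

Each letter shifts forward by (position + 3), i.e. 3, 4, 5, … — the shift grows by one for each successive letter.
For story: s+3=v, t+4=x, o+5=t, r+6=x, y+7=f.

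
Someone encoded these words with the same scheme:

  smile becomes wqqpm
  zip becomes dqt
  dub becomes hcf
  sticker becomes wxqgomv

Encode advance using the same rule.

ihzirgm

The shift depends on letter class: consonant s→w is +4, but vowel i→q is +8. Vowels shift forward by 8 and consonants shift forward by 4.
On advance: a(vowel)+8=i, d(cons)+4=h, v(cons)+4=z, a(vowel)+8=i, n(cons)+4=r, c(cons)+4=g, e(vowel)+8=m.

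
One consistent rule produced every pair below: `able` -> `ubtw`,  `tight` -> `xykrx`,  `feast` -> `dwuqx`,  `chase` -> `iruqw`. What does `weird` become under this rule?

a(0)→u(20) and b(1)→b(1) fit y≡7x+20 (mod 26); the inverse of 7 mod 26 is 15. This is an affine cipher: with a=0,…,z=25, each position x becomes (7x+20) mod 26.
For weird: w(22)→7·22+20≡18=s; e(4)→7·4+20≡22=w; i(8)→7·8+20≡24=y; r(17)→7·17+20≡9=j; d(3)→7·3+20≡15=p (all mod 26).

swyjp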